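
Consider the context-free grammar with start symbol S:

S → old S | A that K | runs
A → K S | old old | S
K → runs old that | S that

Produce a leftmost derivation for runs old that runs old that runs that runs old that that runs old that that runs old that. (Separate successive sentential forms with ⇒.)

S ⇒ A that K ⇒ K S that K ⇒ runs old that S that K ⇒ runs old that A that K that K ⇒ runs old that S that K that K ⇒ runs old that A that K that K that K ⇒ runs old that K S that K that K that K ⇒ runs old that runs old that S that K that K that K ⇒ runs old that runs old that runs that K that K that K ⇒ runs old that runs old that runs that runs old that that K that K ⇒ runs old that runs old that runs that runs old that that runs old that that K ⇒ runs old that runs old that runs that runs old that that runs old that that runs old that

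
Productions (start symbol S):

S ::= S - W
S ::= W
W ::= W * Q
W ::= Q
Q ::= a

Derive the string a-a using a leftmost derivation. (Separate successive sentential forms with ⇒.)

S ⇒ S-W ⇒ W-W ⇒ Q-W ⇒ a-W ⇒ a-Q ⇒ a-a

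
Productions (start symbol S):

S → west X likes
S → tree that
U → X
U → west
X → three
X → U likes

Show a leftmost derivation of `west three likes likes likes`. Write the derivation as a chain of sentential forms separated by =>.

S => west X likes => west U likes likes => west X likes likes => west U likes likes likes => west X likes likes likes => west three likes likes likes

S => west X likes   [S → west X likes]
west X likes => west U likes likes   [X → U likes]
west U likes likes => west X likes likes   [U → X]
west X likes likes => west U likes likes likes   [X → U likes]
west U likes likes likes => west X likes likes likes   [U → X]
west X likes likes likes => west three likes likes likes   [X → three]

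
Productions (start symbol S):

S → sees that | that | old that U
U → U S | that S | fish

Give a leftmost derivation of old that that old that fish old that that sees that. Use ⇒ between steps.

S ⇒ old that U ⇒ old that U S ⇒ old that that S S ⇒ old that that old that U S ⇒ old that that old that fish S ⇒ old that that old that fish old that U ⇒ old that that old that fish old that that S ⇒ old that that old that fish old that that sees that

S ⇒ old that U   [S → old that U]
old that U ⇒ old that U S   [U → U S]
old that U S ⇒ old that that S S   [U → that S]
old that that S S ⇒ old that that old that U S   [S → old that U]
old that that old that U S ⇒ old that that old that fish S   [U → fish]
old that that old that fish S ⇒ old that that old that fish old that U   [S → old that U]
old that that old that fish old that U ⇒ old that that old that fish old that that S   [U → that S]
old that that old that fish old that that S ⇒ old that that old that fish old that that sees that   [S → sees that]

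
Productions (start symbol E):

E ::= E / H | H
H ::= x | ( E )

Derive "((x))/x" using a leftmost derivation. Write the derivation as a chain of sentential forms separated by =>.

E => E/H   [E ::= E / H]
E/H => H/H   [E ::= H]
H/H => (E)/H   [H ::= ( E )]
(E)/H => (H)/H   [E ::= H]
(H)/H => ((E))/H   [H ::= ( E )]
((E))/H => ((H))/H   [E ::= H]
((H))/H => ((x))/H   [H ::= x]
((x))/H => ((x))/x   [H ::= x]

E => E/H => H/H => (E)/H => (H)/H => ((E))/H => ((H))/H => ((x))/H => ((x))/x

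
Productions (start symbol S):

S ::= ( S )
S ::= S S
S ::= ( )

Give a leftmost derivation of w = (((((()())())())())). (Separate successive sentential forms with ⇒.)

S ⇒ (S) ⇒ ((S)) ⇒ ((SS)) ⇒ (((S)S)) ⇒ (((SS)S)) ⇒ ((((S)S)S)) ⇒ ((((SS)S)S)) ⇒ (((((S)S)S)S)) ⇒ (((((SS)S)S)S)) ⇒ (((((()S)S)S)S)) ⇒ (((((()())S)S)S)) ⇒ (((((()())())S)S)) ⇒ (((((()())())())S)) ⇒ (((((()())())())()))

S ⇒ (S)   [S ::= ( S )]
(S) ⇒ ((S))   [S ::= ( S )]
((S)) ⇒ ((SS))   [S ::= S S]
((SS)) ⇒ (((S)S))   [S ::= ( S )]
(((S)S)) ⇒ (((SS)S))   [S ::= S S]
(((SS)S)) ⇒ ((((S)S)S))   [S ::= ( S )]
((((S)S)S)) ⇒ ((((SS)S)S))   [S ::= S S]
((((SS)S)S)) ⇒ (((((S)S)S)S))   [S ::= ( S )]
(((((S)S)S)S)) ⇒ (((((SS)S)S)S))   [S ::= S S]
(((((SS)S)S)S)) ⇒ (((((()S)S)S)S))   [S ::= ( )]
(((((()S)S)S)S)) ⇒ (((((()())S)S)S))   [S ::= ( )]
(((((()())S)S)S)) ⇒ (((((()())())S)S))   [S ::= ( )]
(((((()())())S)S)) ⇒ (((((()())())())S))   [S ::= ( )]
(((((()())())())S)) ⇒ (((((()())())())()))   [S ::= ( )]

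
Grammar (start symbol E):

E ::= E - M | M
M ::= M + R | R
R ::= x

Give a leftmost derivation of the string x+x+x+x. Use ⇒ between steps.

E ⇒ M   [E ::= M]
M ⇒ M+R   [M ::= M + R]
M+R ⇒ M+R+R   [M ::= M + R]
M+R+R ⇒ M+R+R+R   [M ::= M + R]
M+R+R+R ⇒ R+R+R+R   [M ::= R]
R+R+R+R ⇒ x+R+R+R   [R ::= x]
x+R+R+R ⇒ x+x+R+R   [R ::= x]
x+x+R+R ⇒ x+x+x+R   [R ::= x]
x+x+x+R ⇒ x+x+x+x   [R ::= x]

E⇒M⇒M+R⇒M+R+R⇒M+R+R+R⇒R+R+R+R⇒x+R+R+R⇒x+x+R+R⇒x+x+x+R⇒x+x+x+x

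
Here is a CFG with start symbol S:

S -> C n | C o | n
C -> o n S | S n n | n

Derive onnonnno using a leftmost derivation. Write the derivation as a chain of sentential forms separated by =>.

S=>Co=>Snno=>Cnnno=>onSnnno=>onConnno=>onnonnno

S => Co   [S -> C o]
Co => Snno   [C -> S n n]
Snno => Cnnno   [S -> C n]
Cnnno => onSnnno   [C -> o n S]
onSnnno => onConnno   [S -> C o]
onConnno => onnonnno   [C -> n]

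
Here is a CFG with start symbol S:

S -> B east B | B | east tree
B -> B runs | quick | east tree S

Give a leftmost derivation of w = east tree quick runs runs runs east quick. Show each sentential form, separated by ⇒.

S ⇒ B east B ⇒ east tree S east B ⇒ east tree B east B ⇒ east tree B runs east B ⇒ east tree B runs runs east B ⇒ east tree B runs runs runs east B ⇒ east tree quick runs runs runs east B ⇒ east tree quick runs runs runs east quick

S ⇒ B east B   [S -> B east B]
B east B ⇒ east tree S east B   [B -> east tree S]
east tree S east B ⇒ east tree B east B   [S -> B]
east tree B east B ⇒ east tree B runs east B   [B -> B runs]
east tree B runs east B ⇒ east tree B runs runs east B   [B -> B runs]
east tree B runs runs east B ⇒ east tree B runs runs runs east B   [B -> B runs]
east tree B runs runs runs east B ⇒ east tree quick runs runs runs east B   [B -> quick]
east tree quick runs runs runs east B ⇒ east tree quick runs runs runs east quick   [B -> quick]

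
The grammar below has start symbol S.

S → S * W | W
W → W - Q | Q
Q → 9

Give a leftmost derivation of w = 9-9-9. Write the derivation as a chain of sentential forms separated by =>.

S => W => W-Q => W-Q-Q => Q-Q-Q => 9-Q-Q => 9-9-Q => 9-9-9

S => W   [S → W]
W => W-Q   [W → W - Q]
W-Q => W-Q-Q   [W → W - Q]
W-Q-Q => Q-Q-Q   [W → Q]
Q-Q-Q => 9-Q-Q   [Q → 9]
9-Q-Q => 9-9-Q   [Q → 9]
9-9-Q => 9-9-9   [Q → 9]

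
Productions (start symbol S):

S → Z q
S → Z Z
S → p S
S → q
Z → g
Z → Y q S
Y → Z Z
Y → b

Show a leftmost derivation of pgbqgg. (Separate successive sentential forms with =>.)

S => pS => pZZ => pgZ => pgYqS => pgbqS => pgbqZZ => pgbqgZ => pgbqgg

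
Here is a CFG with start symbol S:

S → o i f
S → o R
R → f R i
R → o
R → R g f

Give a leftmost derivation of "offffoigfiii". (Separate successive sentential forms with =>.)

S=>oR=>ofRi=>offRii=>offfRiii=>offfRgfiii=>offffRigfiii=>offffoigfiii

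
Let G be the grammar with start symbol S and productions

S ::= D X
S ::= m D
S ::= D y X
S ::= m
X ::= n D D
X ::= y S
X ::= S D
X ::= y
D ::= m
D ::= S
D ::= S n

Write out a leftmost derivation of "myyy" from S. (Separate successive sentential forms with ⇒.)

S ⇒ DX   [S ::= D X]
DX ⇒ SX   [D ::= S]
SX ⇒ DXX   [S ::= D X]
DXX ⇒ SXX   [D ::= S]
SXX ⇒ DXXX   [S ::= D X]
DXXX ⇒ mXXX   [D ::= m]
mXXX ⇒ myXX   [X ::= y]
myXX ⇒ myyX   [X ::= y]
myyX ⇒ myyy   [X ::= y]

S ⇒ DX ⇒ SX ⇒ DXX ⇒ SXX ⇒ DXXX ⇒ mXXX ⇒ myXX ⇒ myyX ⇒ myyy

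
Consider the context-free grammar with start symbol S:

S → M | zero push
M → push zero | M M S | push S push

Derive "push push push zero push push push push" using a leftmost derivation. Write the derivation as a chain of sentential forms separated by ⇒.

S ⇒ M   [S → M]
M ⇒ push S push   [M → push S push]
push S push ⇒ push M push   [S → M]
push M push ⇒ push push S push push   [M → push S push]
push push S push push ⇒ push push M push push   [S → M]
push push M push push ⇒ push push push S push push push   [M → push S push]
push push push S push push push ⇒ push push push zero push push push push   [S → zero push]

S ⇒ M ⇒ push S push ⇒ push M push ⇒ push push S push push ⇒ push push M push push ⇒ push push push S push push push ⇒ push push push zero push push push push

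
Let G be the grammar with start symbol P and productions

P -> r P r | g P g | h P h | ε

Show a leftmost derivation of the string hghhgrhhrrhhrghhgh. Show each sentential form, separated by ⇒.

P ⇒ hPh ⇒ hgPgh ⇒ hghPhgh ⇒ hghhPhhgh ⇒ hghhgPghhgh ⇒ hghhgrPrghhgh ⇒ hghhgrhPhrghhgh ⇒ hghhgrhhPhhrghhgh ⇒ hghhgrhhrPrhhrghhgh ⇒ hghhgrhhrrhhrghhgh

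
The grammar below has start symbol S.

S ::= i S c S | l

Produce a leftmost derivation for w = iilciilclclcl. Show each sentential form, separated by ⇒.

S ⇒ iScS   [S ::= i S c S]
iScS ⇒ iiScScS   [S ::= i S c S]
iiScScS ⇒ iilcScS   [S ::= l]
iilcScS ⇒ iilciScScS   [S ::= i S c S]
iilciScScS ⇒ iilciiScScScS   [S ::= i S c S]
iilciiScScScS ⇒ iilciilcScScS   [S ::= l]
iilciilcScScS ⇒ iilciilclcScS   [S ::= l]
iilciilclcScS ⇒ iilciilclclcS   [S ::= l]
iilciilclclcS ⇒ iilciilclclcl   [S ::= l]

S ⇒ iScS ⇒ iiScScS ⇒ iilcScS ⇒ iilciScScS ⇒ iilciiScScScS ⇒ iilciilcScScS ⇒ iilciilclcScS ⇒ iilciilclclcS ⇒ iilciilclclcl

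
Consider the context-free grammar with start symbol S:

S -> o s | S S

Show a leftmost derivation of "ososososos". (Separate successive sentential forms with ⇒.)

S ⇒ SS   [S -> S S]
SS ⇒ SSS   [S -> S S]
SSS ⇒ SSSS   [S -> S S]
SSSS ⇒ SSSSS   [S -> S S]
SSSSS ⇒ osSSSS   [S -> o s]
osSSSS ⇒ ososSSS   [S -> o s]
ososSSS ⇒ osososSS   [S -> o s]
osososSS ⇒ ososososS   [S -> o s]
ososososS ⇒ ososososos   [S -> o s]

S⇒SS⇒SSS⇒SSSS⇒SSSSS⇒osSSSS⇒ososSSS⇒osososSS⇒ososososS⇒ososososos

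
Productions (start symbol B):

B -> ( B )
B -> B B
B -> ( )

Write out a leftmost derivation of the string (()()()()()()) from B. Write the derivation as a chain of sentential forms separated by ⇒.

B ⇒ (B)   [B -> ( B )]
(B) ⇒ (BB)   [B -> B B]
(BB) ⇒ (BBB)   [B -> B B]
(BBB) ⇒ (BBBB)   [B -> B B]
(BBBB) ⇒ (BBBBB)   [B -> B B]
(BBBBB) ⇒ (BBBBBB)   [B -> B B]
(BBBBBB) ⇒ (()BBBBB)   [B -> ( )]
(()BBBBB) ⇒ (()()BBBB)   [B -> ( )]
(()()BBBB) ⇒ (()()()BBB)   [B -> ( )]
(()()()BBB) ⇒ (()()()()BB)   [B -> ( )]
(()()()()BB) ⇒ (()()()()()B)   [B -> ( )]
(()()()()()B) ⇒ (()()()()()())   [B -> ( )]

B ⇒ (B) ⇒ (BB) ⇒ (BBB) ⇒ (BBBB) ⇒ (BBBBB) ⇒ (BBBBBB) ⇒ (()BBBBB) ⇒ (()()BBBB) ⇒ (()()()BBB) ⇒ (()()()()BB) ⇒ (()()()()()B) ⇒ (()()()()()())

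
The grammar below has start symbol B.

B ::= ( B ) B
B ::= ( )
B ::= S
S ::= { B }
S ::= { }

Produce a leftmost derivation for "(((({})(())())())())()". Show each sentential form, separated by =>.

B => (B)B   [B ::= ( B ) B]
(B)B => ((B)B)B   [B ::= ( B ) B]
((B)B)B => (((B)B)B)B   [B ::= ( B ) B]
(((B)B)B)B => ((((B)B)B)B)B   [B ::= ( B ) B]
((((B)B)B)B)B => ((((S)B)B)B)B   [B ::= S]
((((S)B)B)B)B => (((({})B)B)B)B   [S ::= { }]
(((({})B)B)B)B => (((({})(B)B)B)B)B   [B ::= ( B ) B]
(((({})(B)B)B)B)B => (((({})(())B)B)B)B   [B ::= ( )]
(((({})(())B)B)B)B => (((({})(())())B)B)B   [B ::= ( )]
(((({})(())())B)B)B => (((({})(())())())B)B   [B ::= ( )]
(((({})(())())())B)B => (((({})(())())())())B   [B ::= ( )]
(((({})(())())())())B => (((({})(())())())())()   [B ::= ( )]

B => (B)B => ((B)B)B => (((B)B)B)B => ((((B)B)B)B)B => ((((S)B)B)B)B => (((({})B)B)B)B => (((({})(B)B)B)B)B => (((({})(())B)B)B)B => (((({})(())())B)B)B => (((({})(())())())B)B => (((({})(())())())())B => (((({})(())())())())()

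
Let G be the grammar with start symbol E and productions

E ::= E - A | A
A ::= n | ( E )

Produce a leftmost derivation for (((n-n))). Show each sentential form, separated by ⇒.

E ⇒ A ⇒ (E) ⇒ (A) ⇒ ((E)) ⇒ ((A)) ⇒ (((E))) ⇒ (((E-A))) ⇒ (((A-A))) ⇒ (((n-A))) ⇒ (((n-n)))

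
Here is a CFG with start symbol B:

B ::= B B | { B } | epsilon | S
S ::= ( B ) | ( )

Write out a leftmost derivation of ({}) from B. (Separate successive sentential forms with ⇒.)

B ⇒ S ⇒ (B) ⇒ (BB) ⇒ ({B}B) ⇒ ({}B) ⇒ ({})

B ⇒ S   [B ::= S]
S ⇒ (B)   [S ::= ( B )]
(B) ⇒ (BB)   [B ::= B B]
(BB) ⇒ ({B}B)   [B ::= { B }]
({B}B) ⇒ ({}B)   [B ::= epsilon]
({}B) ⇒ ({})   [B ::= epsilon]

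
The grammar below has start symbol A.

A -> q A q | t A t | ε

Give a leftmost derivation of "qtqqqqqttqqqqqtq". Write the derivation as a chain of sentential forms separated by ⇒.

A ⇒ qAq ⇒ qtAtq ⇒ qtqAqtq ⇒ qtqqAqqtq ⇒ qtqqqAqqqtq ⇒ qtqqqqAqqqqtq ⇒ qtqqqqqAqqqqqtq ⇒ qtqqqqqtAtqqqqqtq ⇒ qtqqqqqttqqqqqtq

A ⇒ qAq   [A -> q A q]
qAq ⇒ qtAtq   [A -> t A t]
qtAtq ⇒ qtqAqtq   [A -> q A q]
qtqAqtq ⇒ qtqqAqqtq   [A -> q A q]
qtqqAqqtq ⇒ qtqqqAqqqtq   [A -> q A q]
qtqqqAqqqtq ⇒ qtqqqqAqqqqtq   [A -> q A q]
qtqqqqAqqqqtq ⇒ qtqqqqqAqqqqqtq   [A -> q A q]
qtqqqqqAqqqqqtq ⇒ qtqqqqqtAtqqqqqtq   [A -> t A t]
qtqqqqqtAtqqqqqtq ⇒ qtqqqqqttqqqqqtq   [A -> ε]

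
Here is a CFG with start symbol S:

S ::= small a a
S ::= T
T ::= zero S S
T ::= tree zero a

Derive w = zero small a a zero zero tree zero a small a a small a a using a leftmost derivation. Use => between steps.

S => T => zero S S => zero small a a S => zero small a a T => zero small a a zero S S => zero small a a zero T S => zero small a a zero zero S S S => zero small a a zero zero T S S => zero small a a zero zero tree zero a S S => zero small a a zero zero tree zero a small a a S => zero small a a zero zero tree zero a small a a small a a

S => T   [S ::= T]
T => zero S S   [T ::= zero S S]
zero S S => zero small a a S   [S ::= small a a]
zero small a a S => zero small a a T   [S ::= T]
zero small a a T => zero small a a zero S S   [T ::= zero S S]
zero small a a zero S S => zero small a a zero T S   [S ::= T]
zero small a a zero T S => zero small a a zero zero S S S   [T ::= zero S S]
zero small a a zero zero S S S => zero small a a zero zero T S S   [S ::= T]
zero small a a zero zero T S S => zero small a a zero zero tree zero a S S   [T ::= tree zero a]
zero small a a zero zero tree zero a S S => zero small a a zero zero tree zero a small a a S   [S ::= small a a]
zero small a a zero zero tree zero a small a a S => zero small a a zero zero tree zero a small a a small a a   [S ::= small a a]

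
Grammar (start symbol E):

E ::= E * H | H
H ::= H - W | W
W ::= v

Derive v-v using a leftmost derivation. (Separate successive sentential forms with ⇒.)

E ⇒ H ⇒ H-W ⇒ W-W ⇒ v-W ⇒ v-v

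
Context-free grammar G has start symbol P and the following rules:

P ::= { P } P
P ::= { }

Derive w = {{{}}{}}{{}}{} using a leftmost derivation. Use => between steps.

P => {P}P   [P ::= { P } P]
{P}P => {{P}P}P   [P ::= { P } P]
{{P}P}P => {{{}}P}P   [P ::= { }]
{{{}}P}P => {{{}}{}}P   [P ::= { }]
{{{}}{}}P => {{{}}{}}{P}P   [P ::= { P } P]
{{{}}{}}{P}P => {{{}}{}}{{}}P   [P ::= { }]
{{{}}{}}{{}}P => {{{}}{}}{{}}{}   [P ::= { }]

P=>{P}P=>{{P}P}P=>{{{}}P}P=>{{{}}{}}P=>{{{}}{}}{P}P=>{{{}}{}}{{}}P=>{{{}}{}}{{}}{}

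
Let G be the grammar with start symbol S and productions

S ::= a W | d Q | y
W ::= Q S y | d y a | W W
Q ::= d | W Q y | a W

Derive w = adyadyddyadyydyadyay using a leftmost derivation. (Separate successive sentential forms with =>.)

S => aW => aQSy => aWQySy => aQSyQySy => aWQySyQySy => adyaQySyQySy => adyadySyQySy => adyadydQyQySy => adyadydWQyyQySy => adyadyddyaQyyQySy => adyadyddyadyyQySy => adyadyddyadyydySy => adyadyddyadyydyaWy => adyadyddyadyydyadyay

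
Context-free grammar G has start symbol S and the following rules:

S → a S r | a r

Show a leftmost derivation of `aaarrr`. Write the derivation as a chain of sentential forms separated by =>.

S => aSr   [S → a S r]
aSr => aaSrr   [S → a S r]
aaSrr => aaarrr   [S → a r]

S => aSr => aaSrr => aaarrr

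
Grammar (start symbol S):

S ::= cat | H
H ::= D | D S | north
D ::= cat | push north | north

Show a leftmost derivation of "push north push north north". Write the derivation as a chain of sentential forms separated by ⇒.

S ⇒ H ⇒ D S ⇒ push north S ⇒ push north H ⇒ push north D S ⇒ push north push north S ⇒ push north push north H ⇒ push north push north north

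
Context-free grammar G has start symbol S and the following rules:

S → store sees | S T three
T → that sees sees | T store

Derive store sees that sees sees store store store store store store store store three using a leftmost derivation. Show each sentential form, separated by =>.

S => S T three   [S → S T three]
S T three => store sees T three   [S → store sees]
store sees T three => store sees T store three   [T → T store]
store sees T store three => store sees T store store three   [T → T store]
store sees T store store three => store sees T store store store three   [T → T store]
store sees T store store store three => store sees T store store store store three   [T → T store]
store sees T store store store store three => store sees T store store store store store three   [T → T store]
store sees T store store store store store three => store sees T store store store store store store three   [T → T store]
store sees T store store store store store store three => store sees T store store store store store store store three   [T → T store]
store sees T store store store store store store store three => store sees T store store store store store store store store three   [T → T store]
store sees T store store store store store store store store three => store sees that sees sees store store store store store store store store three   [T → that sees sees]

S => S T three => store sees T three => store sees T store three => store sees T store store three => store sees T store store store three => store sees T store store store store three => store sees T store store store store store three => store sees T store store store store store store three => store sees T store store store store store store store three => store sees T store store store store store store store store three => store sees that sees sees store store store store store store store store three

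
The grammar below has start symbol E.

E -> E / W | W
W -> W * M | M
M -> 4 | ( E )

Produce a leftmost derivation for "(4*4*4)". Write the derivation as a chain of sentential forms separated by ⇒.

E ⇒ W ⇒ M ⇒ (E) ⇒ (W) ⇒ (W*M) ⇒ (W*M*M) ⇒ (M*M*M) ⇒ (4*M*M) ⇒ (4*4*M) ⇒ (4*4*4)

E ⇒ W   [E -> W]
W ⇒ M   [W -> M]
M ⇒ (E)   [M -> ( E )]
(E) ⇒ (W)   [E -> W]
(W) ⇒ (W*M)   [W -> W * M]
(W*M) ⇒ (W*M*M)   [W -> W * M]
(W*M*M) ⇒ (M*M*M)   [W -> M]
(M*M*M) ⇒ (4*M*M)   [M -> 4]
(4*M*M) ⇒ (4*4*M)   [M -> 4]
(4*4*M) ⇒ (4*4*4)   [M -> 4]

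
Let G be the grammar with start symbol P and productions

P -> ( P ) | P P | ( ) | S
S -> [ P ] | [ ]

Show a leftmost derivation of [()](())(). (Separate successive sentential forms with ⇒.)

P ⇒ PP ⇒ SP ⇒ [P]P ⇒ [()]P ⇒ [()]PP ⇒ [()](P)P ⇒ [()](())P ⇒ [()](())()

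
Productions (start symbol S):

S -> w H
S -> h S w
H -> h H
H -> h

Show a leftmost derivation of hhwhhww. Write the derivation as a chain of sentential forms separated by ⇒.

S ⇒ hSw   [S -> h S w]
hSw ⇒ hhSww   [S -> h S w]
hhSww ⇒ hhwHww   [S -> w H]
hhwHww ⇒ hhwhHww   [H -> h H]
hhwhHww ⇒ hhwhhww   [H -> h]

S ⇒ hSw ⇒ hhSww ⇒ hhwHww ⇒ hhwhHww ⇒ hhwhhww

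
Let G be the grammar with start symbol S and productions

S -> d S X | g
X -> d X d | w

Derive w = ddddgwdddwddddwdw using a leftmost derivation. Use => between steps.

S => dSX   [S -> d S X]
dSX => ddSXX   [S -> d S X]
ddSXX => dddSXXX   [S -> d S X]
dddSXXX => ddddSXXXX   [S -> d S X]
ddddSXXXX => ddddgXXXX   [S -> g]
ddddgXXXX => ddddgwXXX   [X -> w]
ddddgwXXX => ddddgwdXdXX   [X -> d X d]
ddddgwdXdXX => ddddgwddXddXX   [X -> d X d]
ddddgwddXddXX => ddddgwdddXdddXX   [X -> d X d]
ddddgwdddXdddXX => ddddgwdddwdddXX   [X -> w]
ddddgwdddwdddXX => ddddgwdddwddddXdX   [X -> d X d]
ddddgwdddwddddXdX => ddddgwdddwddddwdX   [X -> w]
ddddgwdddwddddwdX => ddddgwdddwddddwdw   [X -> w]

S => dSX => ddSXX => dddSXXX => ddddSXXXX => ddddgXXXX => ddddgwXXX => ddddgwdXdXX => ddddgwddXddXX => ddddgwdddXdddXX => ddddgwdddwdddXX => ddddgwdddwddddXdX => ddddgwdddwddddwdX => ddddgwdddwddddwdw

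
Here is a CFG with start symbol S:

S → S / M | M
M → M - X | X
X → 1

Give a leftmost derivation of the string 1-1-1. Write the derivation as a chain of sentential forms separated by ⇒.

S ⇒ M ⇒ M-X ⇒ M-X-X ⇒ X-X-X ⇒ 1-X-X ⇒ 1-1-X ⇒ 1-1-1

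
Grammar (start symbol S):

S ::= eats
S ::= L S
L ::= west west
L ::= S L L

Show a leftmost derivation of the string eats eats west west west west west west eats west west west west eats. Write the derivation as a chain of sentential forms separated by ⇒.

S ⇒ L S ⇒ S L L S ⇒ L S L L S ⇒ S L L S L L S ⇒ eats L L S L L S ⇒ eats S L L L S L L S ⇒ eats eats L L L S L L S ⇒ eats eats west west L L S L L S ⇒ eats eats west west west west L S L L S ⇒ eats eats west west west west west west S L L S ⇒ eats eats west west west west west west eats L L S ⇒ eats eats west west west west west west eats west west L S ⇒ eats eats west west west west west west eats west west west west S ⇒ eats eats west west west west west west eats west west west west eats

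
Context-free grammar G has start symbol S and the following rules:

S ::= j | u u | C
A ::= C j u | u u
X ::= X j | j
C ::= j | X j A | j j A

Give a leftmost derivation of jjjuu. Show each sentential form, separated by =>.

S => C   [S ::= C]
C => XjA   [C ::= X j A]
XjA => XjjA   [X ::= X j]
XjjA => jjjA   [X ::= j]
jjjA => jjjuu   [A ::= u u]

S => C => XjA => XjjA => jjjA => jjjuu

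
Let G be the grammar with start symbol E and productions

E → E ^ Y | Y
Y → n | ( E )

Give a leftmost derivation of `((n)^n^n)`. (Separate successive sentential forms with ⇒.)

E ⇒ Y ⇒ (E) ⇒ (E^Y) ⇒ (E^Y^Y) ⇒ (Y^Y^Y) ⇒ ((E)^Y^Y) ⇒ ((Y)^Y^Y) ⇒ ((n)^Y^Y) ⇒ ((n)^n^Y) ⇒ ((n)^n^n)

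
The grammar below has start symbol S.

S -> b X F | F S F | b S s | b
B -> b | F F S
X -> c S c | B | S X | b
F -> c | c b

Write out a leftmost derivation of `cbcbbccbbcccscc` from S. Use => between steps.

S=>FSF=>cbSF=>cbFSFF=>cbcSFF=>cbcbSsFF=>cbcbbXFsFF=>cbcbbcScFsFF=>cbcbbcFSFcFsFF=>cbcbbccbSFcFsFF=>cbcbbccbbFcFsFF=>cbcbbccbbccFsFF=>cbcbbccbbcccsFF=>cbcbbccbbcccscF=>cbcbbccbbcccscc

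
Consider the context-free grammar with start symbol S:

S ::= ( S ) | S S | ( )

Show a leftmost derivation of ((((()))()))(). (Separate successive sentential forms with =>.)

S => SS   [S ::= S S]
SS => (S)S   [S ::= ( S )]
(S)S => ((S))S   [S ::= ( S )]
((S))S => ((SS))S   [S ::= S S]
((SS))S => (((S)S))S   [S ::= ( S )]
(((S)S))S => ((((S))S))S   [S ::= ( S )]
((((S))S))S => ((((()))S))S   [S ::= ( )]
((((()))S))S => ((((()))()))S   [S ::= ( )]
((((()))()))S => ((((()))()))()   [S ::= ( )]

S => SS => (S)S => ((S))S => ((SS))S => (((S)S))S => ((((S))S))S => ((((()))S))S => ((((()))()))S => ((((()))()))()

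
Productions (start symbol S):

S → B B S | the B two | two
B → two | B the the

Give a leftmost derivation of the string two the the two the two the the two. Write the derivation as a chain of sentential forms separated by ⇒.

S ⇒ B B S   [S → B B S]
B B S ⇒ B the the B S   [B → B the the]
B the the B S ⇒ two the the B S   [B → two]
two the the B S ⇒ two the the two S   [B → two]
two the the two S ⇒ two the the two the B two   [S → the B two]
two the the two the B two ⇒ two the the two the B the the two   [B → B the the]
two the the two the B the the two ⇒ two the the two the two the the two   [B → two]

S ⇒ B B S ⇒ B the the B S ⇒ two the the B S ⇒ two the the two S ⇒ two the the two the B two ⇒ two the the two the B the the two ⇒ two the the two the two the the two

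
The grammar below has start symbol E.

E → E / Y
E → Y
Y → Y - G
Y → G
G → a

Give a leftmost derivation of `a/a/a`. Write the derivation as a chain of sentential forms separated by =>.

E => E/Y   [E → E / Y]
E/Y => E/Y/Y   [E → E / Y]
E/Y/Y => Y/Y/Y   [E → Y]
Y/Y/Y => G/Y/Y   [Y → G]
G/Y/Y => a/Y/Y   [G → a]
a/Y/Y => a/G/Y   [Y → G]
a/G/Y => a/a/Y   [G → a]
a/a/Y => a/a/G   [Y → G]
a/a/G => a/a/a   [G → a]

E => E/Y => E/Y/Y => Y/Y/Y => G/Y/Y => a/Y/Y => a/G/Y => a/a/Y => a/a/G => a/a/a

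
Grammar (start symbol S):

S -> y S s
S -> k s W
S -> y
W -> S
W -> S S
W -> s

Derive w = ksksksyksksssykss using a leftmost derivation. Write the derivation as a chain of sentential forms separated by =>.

S => ksW   [S -> k s W]
ksW => ksSS   [W -> S S]
ksSS => ksksWS   [S -> k s W]
ksksWS => ksksSS   [W -> S]
ksksSS => ksksksWS   [S -> k s W]
ksksksWS => ksksksSSS   [W -> S S]
ksksksSSS => ksksksySsSS   [S -> y S s]
ksksksySsSS => ksksksyksWsSS   [S -> k s W]
ksksksyksWsSS => ksksksyksSsSS   [W -> S]
ksksksyksSsSS => ksksksyksksWsSS   [S -> k s W]
ksksksyksksWsSS => ksksksyksksssSS   [W -> s]
ksksksyksksssSS => ksksksyksksssyS   [S -> y]
ksksksyksksssyS => ksksksyksksssyksW   [S -> k s W]
ksksksyksksssyksW => ksksksyksksssykss   [W -> s]

S => ksW => ksSS => ksksWS => ksksSS => ksksksWS => ksksksSSS => ksksksySsSS => ksksksyksWsSS => ksksksyksSsSS => ksksksyksksWsSS => ksksksyksksssSS => ksksksyksksssyS => ksksksyksksssyksW => ksksksyksksssykss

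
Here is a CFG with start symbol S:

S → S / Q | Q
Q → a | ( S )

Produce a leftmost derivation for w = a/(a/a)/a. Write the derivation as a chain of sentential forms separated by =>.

S => S/Q => S/Q/Q => Q/Q/Q => a/Q/Q => a/(S)/Q => a/(S/Q)/Q => a/(Q/Q)/Q => a/(a/Q)/Q => a/(a/a)/Q => a/(a/a)/a

S => S/Q   [S → S / Q]
S/Q => S/Q/Q   [S → S / Q]
S/Q/Q => Q/Q/Q   [S → Q]
Q/Q/Q => a/Q/Q   [Q → a]
a/Q/Q => a/(S)/Q   [Q → ( S )]
a/(S)/Q => a/(S/Q)/Q   [S → S / Q]
a/(S/Q)/Q => a/(Q/Q)/Q   [S → Q]
a/(Q/Q)/Q => a/(a/Q)/Q   [Q → a]
a/(a/Q)/Q => a/(a/a)/Q   [Q → a]
a/(a/a)/Q => a/(a/a)/a   [Q → a]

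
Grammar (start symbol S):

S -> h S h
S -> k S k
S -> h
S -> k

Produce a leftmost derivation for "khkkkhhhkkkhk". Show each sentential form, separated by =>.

S => kSk   [S -> k S k]
kSk => khShk   [S -> h S h]
khShk => khkSkhk   [S -> k S k]
khkSkhk => khkkSkkhk   [S -> k S k]
khkkSkkhk => khkkkSkkkhk   [S -> k S k]
khkkkSkkkhk => khkkkhShkkkhk   [S -> h S h]
khkkkhShkkkhk => khkkkhhhkkkhk   [S -> h]

S=>kSk=>khShk=>khkSkhk=>khkkSkkhk=>khkkkSkkkhk=>khkkkhShkkkhk=>khkkkhhhkkkhk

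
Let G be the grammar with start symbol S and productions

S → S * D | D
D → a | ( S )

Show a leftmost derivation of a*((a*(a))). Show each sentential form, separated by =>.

S => S*D   [S → S * D]
S*D => D*D   [S → D]
D*D => a*D   [D → a]
a*D => a*(S)   [D → ( S )]
a*(S) => a*(D)   [S → D]
a*(D) => a*((S))   [D → ( S )]
a*((S)) => a*((S*D))   [S → S * D]
a*((S*D)) => a*((D*D))   [S → D]
a*((D*D)) => a*((a*D))   [D → a]
a*((a*D)) => a*((a*(S)))   [D → ( S )]
a*((a*(S))) => a*((a*(D)))   [S → D]
a*((a*(D))) => a*((a*(a)))   [D → a]

S => S*D => D*D => a*D => a*(S) => a*(D) => a*((S)) => a*((S*D)) => a*((D*D)) => a*((a*D)) => a*((a*(S))) => a*((a*(D))) => a*((a*(a)))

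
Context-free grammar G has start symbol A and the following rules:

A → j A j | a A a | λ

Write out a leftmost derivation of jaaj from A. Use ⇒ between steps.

A⇒jAj⇒jaAaj⇒jaaj

A ⇒ jAj   [A → j A j]
jAj ⇒ jaAaj   [A → a A a]
jaAaj ⇒ jaaj   [A → λ]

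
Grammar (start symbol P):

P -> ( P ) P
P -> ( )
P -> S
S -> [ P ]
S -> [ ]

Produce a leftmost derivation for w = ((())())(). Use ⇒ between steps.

P ⇒ (P)P ⇒ ((P)P)P ⇒ ((())P)P ⇒ ((())())P ⇒ ((())())()

P ⇒ (P)P   [P -> ( P ) P]
(P)P ⇒ ((P)P)P   [P -> ( P ) P]
((P)P)P ⇒ ((())P)P   [P -> ( )]
((())P)P ⇒ ((())())P   [P -> ( )]
((())())P ⇒ ((())())()   [P -> ( )]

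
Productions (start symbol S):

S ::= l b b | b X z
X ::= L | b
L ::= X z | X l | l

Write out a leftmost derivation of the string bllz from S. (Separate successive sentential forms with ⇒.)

S ⇒ bXz   [S ::= b X z]
bXz ⇒ bLz   [X ::= L]
bLz ⇒ bXlz   [L ::= X l]
bXlz ⇒ bLlz   [X ::= L]
bLlz ⇒ bllz   [L ::= l]

S ⇒ bXz ⇒ bLz ⇒ bXlz ⇒ bLlz ⇒ bllz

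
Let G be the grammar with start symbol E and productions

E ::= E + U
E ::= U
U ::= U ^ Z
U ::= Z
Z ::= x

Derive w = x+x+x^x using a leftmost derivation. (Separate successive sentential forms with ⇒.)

E ⇒ E+U   [E ::= E + U]
E+U ⇒ E+U+U   [E ::= E + U]
E+U+U ⇒ U+U+U   [E ::= U]
U+U+U ⇒ Z+U+U   [U ::= Z]
Z+U+U ⇒ x+U+U   [Z ::= x]
x+U+U ⇒ x+Z+U   [U ::= Z]
x+Z+U ⇒ x+x+U   [Z ::= x]
x+x+U ⇒ x+x+U^Z   [U ::= U ^ Z]
x+x+U^Z ⇒ x+x+Z^Z   [U ::= Z]
x+x+Z^Z ⇒ x+x+x^Z   [Z ::= x]
x+x+x^Z ⇒ x+x+x^x   [Z ::= x]

E ⇒ E+U ⇒ E+U+U ⇒ U+U+U ⇒ Z+U+U ⇒ x+U+U ⇒ x+Z+U ⇒ x+x+U ⇒ x+x+U^Z ⇒ x+x+Z^Z ⇒ x+x+x^Z ⇒ x+x+x^x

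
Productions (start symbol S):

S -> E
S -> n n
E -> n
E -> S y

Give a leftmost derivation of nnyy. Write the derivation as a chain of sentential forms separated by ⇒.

S⇒E⇒Sy⇒Ey⇒Syy⇒nnyy

S ⇒ E   [S -> E]
E ⇒ Sy   [E -> S y]
Sy ⇒ Ey   [S -> E]
Ey ⇒ Syy   [E -> S y]
Syy ⇒ nnyy   [S -> n n]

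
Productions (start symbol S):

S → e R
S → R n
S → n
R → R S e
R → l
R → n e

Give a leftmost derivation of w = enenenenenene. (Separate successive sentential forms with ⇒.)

S ⇒ eR ⇒ eRSe ⇒ eRSeSe ⇒ eneSeSe ⇒ eneneSe ⇒ eneneRne ⇒ eneneRSene ⇒ eneneneSene ⇒ eneneneRnene ⇒ enenenenenene

S ⇒ eR   [S → e R]
eR ⇒ eRSe   [R → R S e]
eRSe ⇒ eRSeSe   [R → R S e]
eRSeSe ⇒ eneSeSe   [R → n e]
eneSeSe ⇒ eneneSe   [S → n]
eneneSe ⇒ eneneRne   [S → R n]
eneneRne ⇒ eneneRSene   [R → R S e]
eneneRSene ⇒ eneneneSene   [R → n e]
eneneneSene ⇒ eneneneRnene   [S → R n]
eneneneRnene ⇒ enenenenenene   [R → n e]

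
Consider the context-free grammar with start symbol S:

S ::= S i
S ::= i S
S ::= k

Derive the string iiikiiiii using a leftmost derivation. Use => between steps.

S => iS   [S ::= i S]
iS => iSi   [S ::= S i]
iSi => iSii   [S ::= S i]
iSii => iSiii   [S ::= S i]
iSiii => iSiiii   [S ::= S i]
iSiiii => iiSiiii   [S ::= i S]
iiSiiii => iiSiiiii   [S ::= S i]
iiSiiiii => iiiSiiiii   [S ::= i S]
iiiSiiiii => iiikiiiii   [S ::= k]

S => iS => iSi => iSii => iSiii => iSiiii => iiSiiii => iiSiiiii => iiiSiiiii => iiikiiiii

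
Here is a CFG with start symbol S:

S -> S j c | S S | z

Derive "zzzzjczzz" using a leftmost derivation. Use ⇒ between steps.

S ⇒ SS ⇒ SSS ⇒ SSSS ⇒ zSSS ⇒ zSSSS ⇒ zSSSSS ⇒ zzSSSS ⇒ zzSjcSSS ⇒ zzSSjcSSS ⇒ zzzSjcSSS ⇒ zzzzjcSSS ⇒ zzzzjczSS ⇒ zzzzjczzS ⇒ zzzzjczzz

S ⇒ SS   [S -> S S]
SS ⇒ SSS   [S -> S S]
SSS ⇒ SSSS   [S -> S S]
SSSS ⇒ zSSS   [S -> z]
zSSS ⇒ zSSSS   [S -> S S]
zSSSS ⇒ zSSSSS   [S -> S S]
zSSSSS ⇒ zzSSSS   [S -> z]
zzSSSS ⇒ zzSjcSSS   [S -> S j c]
zzSjcSSS ⇒ zzSSjcSSS   [S -> S S]
zzSSjcSSS ⇒ zzzSjcSSS   [S -> z]
zzzSjcSSS ⇒ zzzzjcSSS   [S -> z]
zzzzjcSSS ⇒ zzzzjczSS   [S -> z]
zzzzjczSS ⇒ zzzzjczzS   [S -> z]
zzzzjczzS ⇒ zzzzjczzz   [S -> z]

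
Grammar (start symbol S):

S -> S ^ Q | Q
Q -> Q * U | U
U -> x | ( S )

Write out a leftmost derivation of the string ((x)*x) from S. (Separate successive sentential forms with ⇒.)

S ⇒ Q   [S -> Q]
Q ⇒ U   [Q -> U]
U ⇒ (S)   [U -> ( S )]
(S) ⇒ (Q)   [S -> Q]
(Q) ⇒ (Q*U)   [Q -> Q * U]
(Q*U) ⇒ (U*U)   [Q -> U]
(U*U) ⇒ ((S)*U)   [U -> ( S )]
((S)*U) ⇒ ((Q)*U)   [S -> Q]
((Q)*U) ⇒ ((U)*U)   [Q -> U]
((U)*U) ⇒ ((x)*U)   [U -> x]
((x)*U) ⇒ ((x)*x)   [U -> x]

S⇒Q⇒U⇒(S)⇒(Q)⇒(Q*U)⇒(U*U)⇒((S)*U)⇒((Q)*U)⇒((U)*U)⇒((x)*U)⇒((x)*x)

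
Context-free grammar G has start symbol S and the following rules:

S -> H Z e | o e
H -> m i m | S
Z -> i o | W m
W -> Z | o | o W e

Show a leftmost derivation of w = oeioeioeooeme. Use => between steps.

S => HZe => SZe => HZeZe => SZeZe => HZeZeZe => SZeZeZe => oeZeZeZe => oeioeZeZe => oeioeioeZe => oeioeioeWme => oeioeioeoWeme => oeioeioeooeme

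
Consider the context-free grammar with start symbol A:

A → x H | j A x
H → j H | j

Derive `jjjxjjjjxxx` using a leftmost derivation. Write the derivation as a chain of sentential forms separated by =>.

A => jAx => jjAxx => jjjAxxx => jjjxHxxx => jjjxjHxxx => jjjxjjHxxx => jjjxjjjHxxx => jjjxjjjjxxx

A => jAx   [A → j A x]
jAx => jjAxx   [A → j A x]
jjAxx => jjjAxxx   [A → j A x]
jjjAxxx => jjjxHxxx   [A → x H]
jjjxHxxx => jjjxjHxxx   [H → j H]
jjjxjHxxx => jjjxjjHxxx   [H → j H]
jjjxjjHxxx => jjjxjjjHxxx   [H → j H]
jjjxjjjHxxx => jjjxjjjjxxx   [H → j]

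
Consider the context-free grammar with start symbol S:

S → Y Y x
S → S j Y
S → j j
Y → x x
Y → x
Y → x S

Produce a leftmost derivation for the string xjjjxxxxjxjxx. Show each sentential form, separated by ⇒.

S⇒SjY⇒SjYjY⇒YYxjYjY⇒xSYxjYjY⇒xSjYYxjYjY⇒xjjjYYxjYjY⇒xjjjxYxjYjY⇒xjjjxxxxjYjY⇒xjjjxxxxjxjY⇒xjjjxxxxjxjxx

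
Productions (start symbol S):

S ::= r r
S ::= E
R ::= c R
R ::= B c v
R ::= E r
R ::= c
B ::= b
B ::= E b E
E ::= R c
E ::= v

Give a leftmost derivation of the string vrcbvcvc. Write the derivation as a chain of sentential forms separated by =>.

S=>E=>Rc=>Bcvc=>EbEcvc=>RcbEcvc=>ErcbEcvc=>vrcbEcvc=>vrcbvcvc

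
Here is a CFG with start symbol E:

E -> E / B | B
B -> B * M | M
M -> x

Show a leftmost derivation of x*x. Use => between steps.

E => B => B*M => M*M => x*M => x*x

E => B   [E -> B]
B => B*M   [B -> B * M]
B*M => M*M   [B -> M]
M*M => x*M   [M -> x]
x*M => x*x   [M -> x]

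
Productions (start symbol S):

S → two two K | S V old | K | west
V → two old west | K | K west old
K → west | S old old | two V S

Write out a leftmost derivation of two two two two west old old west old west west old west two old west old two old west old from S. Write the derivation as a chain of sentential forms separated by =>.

S => S V old => S V old V old => K V old V old => two V S V old V old => two K west old S V old V old => two two V S west old S V old V old => two two K west old S west old S V old V old => two two S old old west old S west old S V old V old => two two two two K old old west old S west old S V old V old => two two two two west old old west old S west old S V old V old => two two two two west old old west old west west old S V old V old => two two two two west old old west old west west old west V old V old => two two two two west old old west old west west old west two old west old V old => two two two two west old old west old west west old west two old west old two old west old

S => S V old   [S → S V old]
S V old => S V old V old   [S → S V old]
S V old V old => K V old V old   [S → K]
K V old V old => two V S V old V old   [K → two V S]
two V S V old V old => two K west old S V old V old   [V → K west old]
two K west old S V old V old => two two V S west old S V old V old   [K → two V S]
two two V S west old S V old V old => two two K west old S west old S V old V old   [V → K west old]
two two K west old S west old S V old V old => two two S old old west old S west old S V old V old   [K → S old old]
two two S old old west old S west old S V old V old => two two two two K old old west old S west old S V old V old   [S → two two K]
two two two two K old old west old S west old S V old V old => two two two two west old old west old S west old S V old V old   [K → west]
two two two two west old old west old S west old S V old V old => two two two two west old old west old west west old S V old V old   [S → west]
two two two two west old old west old west west old S V old V old => two two two two west old old west old west west old west V old V old   [S → west]
two two two two west old old west old west west old west V old V old => two two two two west old old west old west west old west two old west old V old   [V → two old west]
two two two two west old old west old west west old west two old west old V old => two two two two west old old west old west west old west two old west old two old west old   [V → two old west]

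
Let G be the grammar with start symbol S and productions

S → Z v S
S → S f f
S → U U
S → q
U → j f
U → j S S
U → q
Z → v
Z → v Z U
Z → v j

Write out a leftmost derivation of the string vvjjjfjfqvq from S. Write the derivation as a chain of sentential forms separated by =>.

S => ZvS   [S → Z v S]
ZvS => vZUvS   [Z → v Z U]
vZUvS => vvjUvS   [Z → v j]
vvjUvS => vvjjSSvS   [U → j S S]
vvjjSSvS => vvjjUUSvS   [S → U U]
vvjjUUSvS => vvjjjfUSvS   [U → j f]
vvjjjfUSvS => vvjjjfjfSvS   [U → j f]
vvjjjfjfSvS => vvjjjfjfqvS   [S → q]
vvjjjfjfqvS => vvjjjfjfqvq   [S → q]

S=>ZvS=>vZUvS=>vvjUvS=>vvjjSSvS=>vvjjUUSvS=>vvjjjfUSvS=>vvjjjfjfSvS=>vvjjjfjfqvS=>vvjjjfjfqvq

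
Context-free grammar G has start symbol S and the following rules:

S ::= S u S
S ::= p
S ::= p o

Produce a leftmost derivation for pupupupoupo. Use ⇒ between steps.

S ⇒ SuS ⇒ puS ⇒ puSuS ⇒ puSuSuS ⇒ puSuSuSuS ⇒ pupuSuSuS ⇒ pupupuSuS ⇒ pupupupouS ⇒ pupupupoupo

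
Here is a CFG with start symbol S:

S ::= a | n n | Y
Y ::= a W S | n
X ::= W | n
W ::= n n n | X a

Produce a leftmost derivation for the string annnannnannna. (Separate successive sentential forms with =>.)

S => Y   [S ::= Y]
Y => aWS   [Y ::= a W S]
aWS => annnS   [W ::= n n n]
annnS => annnY   [S ::= Y]
annnY => annnaWS   [Y ::= a W S]
annnaWS => annnannnS   [W ::= n n n]
annnannnS => annnannnY   [S ::= Y]
annnannnY => annnannnaWS   [Y ::= a W S]
annnannnaWS => annnannnannnS   [W ::= n n n]
annnannnannnS => annnannnannna   [S ::= a]

S=>Y=>aWS=>annnS=>annnY=>annnaWS=>annnannnS=>annnannnY=>annnannnaWS=>annnannnannnS=>annnannnannna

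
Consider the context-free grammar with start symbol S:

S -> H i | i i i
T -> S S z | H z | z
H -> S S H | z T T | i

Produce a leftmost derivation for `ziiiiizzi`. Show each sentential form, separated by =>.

S=>Hi=>zTTi=>zSSzTi=>ziiiSzTi=>ziiiHizTi=>ziiiiizTi=>ziiiiizzi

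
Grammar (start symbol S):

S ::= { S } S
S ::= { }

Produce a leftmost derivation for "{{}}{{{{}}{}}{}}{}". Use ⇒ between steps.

S ⇒ {S}S ⇒ {{}}S ⇒ {{}}{S}S ⇒ {{}}{{S}S}S ⇒ {{}}{{{S}S}S}S ⇒ {{}}{{{{}}S}S}S ⇒ {{}}{{{{}}{}}S}S ⇒ {{}}{{{{}}{}}{}}S ⇒ {{}}{{{{}}{}}{}}{}

S ⇒ {S}S   [S ::= { S } S]
{S}S ⇒ {{}}S   [S ::= { }]
{{}}S ⇒ {{}}{S}S   [S ::= { S } S]
{{}}{S}S ⇒ {{}}{{S}S}S   [S ::= { S } S]
{{}}{{S}S}S ⇒ {{}}{{{S}S}S}S   [S ::= { S } S]
{{}}{{{S}S}S}S ⇒ {{}}{{{{}}S}S}S   [S ::= { }]
{{}}{{{{}}S}S}S ⇒ {{}}{{{{}}{}}S}S   [S ::= { }]
{{}}{{{{}}{}}S}S ⇒ {{}}{{{{}}{}}{}}S   [S ::= { }]
{{}}{{{{}}{}}{}}S ⇒ {{}}{{{{}}{}}{}}{}   [S ::= { }]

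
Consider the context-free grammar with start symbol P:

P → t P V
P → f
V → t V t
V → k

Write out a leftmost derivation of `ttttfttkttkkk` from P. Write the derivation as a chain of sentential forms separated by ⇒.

P ⇒ tPV ⇒ ttPVV ⇒ tttPVVV ⇒ ttttPVVVV ⇒ ttttfVVVV ⇒ ttttftVtVVV ⇒ ttttfttVttVVV ⇒ ttttfttkttVVV ⇒ ttttfttkttkVV ⇒ ttttfttkttkkV ⇒ ttttfttkttkkk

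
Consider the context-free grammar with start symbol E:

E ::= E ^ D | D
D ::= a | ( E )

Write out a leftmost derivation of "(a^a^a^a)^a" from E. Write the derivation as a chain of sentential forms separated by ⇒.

E ⇒ E^D   [E ::= E ^ D]
E^D ⇒ D^D   [E ::= D]
D^D ⇒ (E)^D   [D ::= ( E )]
(E)^D ⇒ (E^D)^D   [E ::= E ^ D]
(E^D)^D ⇒ (E^D^D)^D   [E ::= E ^ D]
(E^D^D)^D ⇒ (E^D^D^D)^D   [E ::= E ^ D]
(E^D^D^D)^D ⇒ (D^D^D^D)^D   [E ::= D]
(D^D^D^D)^D ⇒ (a^D^D^D)^D   [D ::= a]
(a^D^D^D)^D ⇒ (a^a^D^D)^D   [D ::= a]
(a^a^D^D)^D ⇒ (a^a^a^D)^D   [D ::= a]
(a^a^a^D)^D ⇒ (a^a^a^a)^D   [D ::= a]
(a^a^a^a)^D ⇒ (a^a^a^a)^a   [D ::= a]

E⇒E^D⇒D^D⇒(E)^D⇒(E^D)^D⇒(E^D^D)^D⇒(E^D^D^D)^D⇒(D^D^D^D)^D⇒(a^D^D^D)^D⇒(a^a^D^D)^D⇒(a^a^a^D)^D⇒(a^a^a^a)^D⇒(a^a^a^a)^a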